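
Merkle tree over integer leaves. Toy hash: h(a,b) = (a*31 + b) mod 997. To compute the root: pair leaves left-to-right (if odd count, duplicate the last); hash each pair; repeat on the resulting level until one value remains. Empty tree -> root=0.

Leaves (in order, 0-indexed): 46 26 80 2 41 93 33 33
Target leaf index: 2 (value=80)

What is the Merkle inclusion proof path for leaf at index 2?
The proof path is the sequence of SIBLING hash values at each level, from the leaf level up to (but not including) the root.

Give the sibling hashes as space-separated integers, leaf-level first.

L0 (leaves): [46, 26, 80, 2, 41, 93, 33, 33], target index=2
L1: h(46,26)=(46*31+26)%997=455 [pair 0] h(80,2)=(80*31+2)%997=488 [pair 1] h(41,93)=(41*31+93)%997=367 [pair 2] h(33,33)=(33*31+33)%997=59 [pair 3] -> [455, 488, 367, 59]
  Sibling for proof at L0: 2
L2: h(455,488)=(455*31+488)%997=635 [pair 0] h(367,59)=(367*31+59)%997=469 [pair 1] -> [635, 469]
  Sibling for proof at L1: 455
L3: h(635,469)=(635*31+469)%997=214 [pair 0] -> [214]
  Sibling for proof at L2: 469
Root: 214
Proof path (sibling hashes from leaf to root): [2, 455, 469]

Answer: 2 455 469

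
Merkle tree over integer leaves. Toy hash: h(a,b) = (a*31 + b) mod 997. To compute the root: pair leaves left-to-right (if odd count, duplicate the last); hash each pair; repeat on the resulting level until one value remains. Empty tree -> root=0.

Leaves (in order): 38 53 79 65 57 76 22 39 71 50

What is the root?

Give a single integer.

Answer: 124

Derivation:
L0: [38, 53, 79, 65, 57, 76, 22, 39, 71, 50]
L1: h(38,53)=(38*31+53)%997=234 h(79,65)=(79*31+65)%997=520 h(57,76)=(57*31+76)%997=846 h(22,39)=(22*31+39)%997=721 h(71,50)=(71*31+50)%997=257 -> [234, 520, 846, 721, 257]
L2: h(234,520)=(234*31+520)%997=795 h(846,721)=(846*31+721)%997=28 h(257,257)=(257*31+257)%997=248 -> [795, 28, 248]
L3: h(795,28)=(795*31+28)%997=745 h(248,248)=(248*31+248)%997=957 -> [745, 957]
L4: h(745,957)=(745*31+957)%997=124 -> [124]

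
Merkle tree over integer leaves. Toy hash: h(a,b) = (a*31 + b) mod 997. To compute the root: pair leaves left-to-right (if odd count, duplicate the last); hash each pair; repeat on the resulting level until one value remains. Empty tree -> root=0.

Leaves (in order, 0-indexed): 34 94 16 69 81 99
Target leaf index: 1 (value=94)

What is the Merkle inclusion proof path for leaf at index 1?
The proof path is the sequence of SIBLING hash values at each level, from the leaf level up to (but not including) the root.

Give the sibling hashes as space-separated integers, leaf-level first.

Answer: 34 565 769

Derivation:
L0 (leaves): [34, 94, 16, 69, 81, 99], target index=1
L1: h(34,94)=(34*31+94)%997=151 [pair 0] h(16,69)=(16*31+69)%997=565 [pair 1] h(81,99)=(81*31+99)%997=616 [pair 2] -> [151, 565, 616]
  Sibling for proof at L0: 34
L2: h(151,565)=(151*31+565)%997=261 [pair 0] h(616,616)=(616*31+616)%997=769 [pair 1] -> [261, 769]
  Sibling for proof at L1: 565
L3: h(261,769)=(261*31+769)%997=884 [pair 0] -> [884]
  Sibling for proof at L2: 769
Root: 884
Proof path (sibling hashes from leaf to root): [34, 565, 769]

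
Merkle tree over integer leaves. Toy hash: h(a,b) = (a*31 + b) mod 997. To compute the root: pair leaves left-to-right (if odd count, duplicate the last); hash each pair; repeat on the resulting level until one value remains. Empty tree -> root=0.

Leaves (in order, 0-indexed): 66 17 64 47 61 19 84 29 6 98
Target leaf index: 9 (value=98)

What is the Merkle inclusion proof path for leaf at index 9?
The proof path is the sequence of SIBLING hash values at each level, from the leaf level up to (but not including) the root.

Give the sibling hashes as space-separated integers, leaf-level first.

Answer: 6 284 115 686

Derivation:
L0 (leaves): [66, 17, 64, 47, 61, 19, 84, 29, 6, 98], target index=9
L1: h(66,17)=(66*31+17)%997=69 [pair 0] h(64,47)=(64*31+47)%997=37 [pair 1] h(61,19)=(61*31+19)%997=913 [pair 2] h(84,29)=(84*31+29)%997=639 [pair 3] h(6,98)=(6*31+98)%997=284 [pair 4] -> [69, 37, 913, 639, 284]
  Sibling for proof at L0: 6
L2: h(69,37)=(69*31+37)%997=182 [pair 0] h(913,639)=(913*31+639)%997=29 [pair 1] h(284,284)=(284*31+284)%997=115 [pair 2] -> [182, 29, 115]
  Sibling for proof at L1: 284
L3: h(182,29)=(182*31+29)%997=686 [pair 0] h(115,115)=(115*31+115)%997=689 [pair 1] -> [686, 689]
  Sibling for proof at L2: 115
L4: h(686,689)=(686*31+689)%997=21 [pair 0] -> [21]
  Sibling for proof at L3: 686
Root: 21
Proof path (sibling hashes from leaf to root): [6, 284, 115, 686]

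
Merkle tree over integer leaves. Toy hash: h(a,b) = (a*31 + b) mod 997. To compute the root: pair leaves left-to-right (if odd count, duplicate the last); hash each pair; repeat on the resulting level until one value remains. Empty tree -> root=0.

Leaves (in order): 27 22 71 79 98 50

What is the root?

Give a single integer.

L0: [27, 22, 71, 79, 98, 50]
L1: h(27,22)=(27*31+22)%997=859 h(71,79)=(71*31+79)%997=286 h(98,50)=(98*31+50)%997=97 -> [859, 286, 97]
L2: h(859,286)=(859*31+286)%997=993 h(97,97)=(97*31+97)%997=113 -> [993, 113]
L3: h(993,113)=(993*31+113)%997=986 -> [986]

Answer: 986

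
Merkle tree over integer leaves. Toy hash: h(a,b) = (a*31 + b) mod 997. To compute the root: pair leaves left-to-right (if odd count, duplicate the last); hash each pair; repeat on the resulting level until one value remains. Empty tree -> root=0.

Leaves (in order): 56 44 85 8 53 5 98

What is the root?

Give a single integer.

Answer: 293

Derivation:
L0: [56, 44, 85, 8, 53, 5, 98]
L1: h(56,44)=(56*31+44)%997=783 h(85,8)=(85*31+8)%997=649 h(53,5)=(53*31+5)%997=651 h(98,98)=(98*31+98)%997=145 -> [783, 649, 651, 145]
L2: h(783,649)=(783*31+649)%997=994 h(651,145)=(651*31+145)%997=386 -> [994, 386]
L3: h(994,386)=(994*31+386)%997=293 -> [293]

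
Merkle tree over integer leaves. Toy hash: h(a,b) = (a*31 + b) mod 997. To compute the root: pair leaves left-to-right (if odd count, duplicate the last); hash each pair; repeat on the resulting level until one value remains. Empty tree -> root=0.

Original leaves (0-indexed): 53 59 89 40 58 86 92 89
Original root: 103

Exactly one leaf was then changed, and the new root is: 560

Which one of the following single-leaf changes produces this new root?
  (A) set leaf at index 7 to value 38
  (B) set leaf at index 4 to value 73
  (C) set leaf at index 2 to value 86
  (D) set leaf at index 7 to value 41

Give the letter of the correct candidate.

Answer: B

Derivation:
Original leaves: [53, 59, 89, 40, 58, 86, 92, 89]
Target new root: 560
Try each candidate change and compute the resulting root:
Candidate A: set leaf[7] = 38 -> leaves = [53, 59, 89, 40, 58, 86, 92, 38]
  L0: [53, 59, 89, 40, 58, 86, 92, 38]
  L1: h(53,59)=(53*31+59)%997=705 h(89,40)=(89*31+40)%997=805 h(58,86)=(58*31+86)%997=887 h(92,38)=(92*31+38)%997=896 -> [705, 805, 887, 896]
  L2: h(705,805)=(705*31+805)%997=726 h(887,896)=(887*31+896)%997=477 -> [726, 477]
  L3: h(726,477)=(726*31+477)%997=52 -> [52]
  root = 52 != target 560
Candidate B: set leaf[4] = 73 -> leaves = [53, 59, 89, 40, 73, 86, 92, 89]
  L0: [53, 59, 89, 40, 73, 86, 92, 89]
  L1: h(53,59)=(53*31+59)%997=705 h(89,40)=(89*31+40)%997=805 h(73,86)=(73*31+86)%997=355 h(92,89)=(92*31+89)%997=947 -> [705, 805, 355, 947]
  L2: h(705,805)=(705*31+805)%997=726 h(355,947)=(355*31+947)%997=985 -> [726, 985]
  L3: h(726,985)=(726*31+985)%997=560 -> [560]
  root = 560 == target 560  ** MATCH **
Candidate C: set leaf[2] = 86 -> leaves = [53, 59, 86, 40, 58, 86, 92, 89]
  L0: [53, 59, 86, 40, 58, 86, 92, 89]
  L1: h(53,59)=(53*31+59)%997=705 h(86,40)=(86*31+40)%997=712 h(58,86)=(58*31+86)%997=887 h(92,89)=(92*31+89)%997=947 -> [705, 712, 887, 947]
  L2: h(705,712)=(705*31+712)%997=633 h(887,947)=(887*31+947)%997=528 -> [633, 528]
  L3: h(633,528)=(633*31+528)%997=211 -> [211]
  root = 211 != target 560
Candidate D: set leaf[7] = 41 -> leaves = [53, 59, 89, 40, 58, 86, 92, 41]
  L0: [53, 59, 89, 40, 58, 86, 92, 41]
  L1: h(53,59)=(53*31+59)%997=705 h(89,40)=(89*31+40)%997=805 h(58,86)=(58*31+86)%997=887 h(92,41)=(92*31+41)%997=899 -> [705, 805, 887, 899]
  L2: h(705,805)=(705*31+805)%997=726 h(887,899)=(887*31+899)%997=480 -> [726, 480]
  L3: h(726,480)=(726*31+480)%997=55 -> [55]
  root = 55 != target 560
Candidate B produces the target root.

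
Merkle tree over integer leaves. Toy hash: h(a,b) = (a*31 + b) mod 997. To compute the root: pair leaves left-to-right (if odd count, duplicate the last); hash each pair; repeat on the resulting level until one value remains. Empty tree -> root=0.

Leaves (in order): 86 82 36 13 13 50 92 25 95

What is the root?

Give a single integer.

L0: [86, 82, 36, 13, 13, 50, 92, 25, 95]
L1: h(86,82)=(86*31+82)%997=754 h(36,13)=(36*31+13)%997=132 h(13,50)=(13*31+50)%997=453 h(92,25)=(92*31+25)%997=883 h(95,95)=(95*31+95)%997=49 -> [754, 132, 453, 883, 49]
L2: h(754,132)=(754*31+132)%997=575 h(453,883)=(453*31+883)%997=968 h(49,49)=(49*31+49)%997=571 -> [575, 968, 571]
L3: h(575,968)=(575*31+968)%997=847 h(571,571)=(571*31+571)%997=326 -> [847, 326]
L4: h(847,326)=(847*31+326)%997=661 -> [661]

Answer: 661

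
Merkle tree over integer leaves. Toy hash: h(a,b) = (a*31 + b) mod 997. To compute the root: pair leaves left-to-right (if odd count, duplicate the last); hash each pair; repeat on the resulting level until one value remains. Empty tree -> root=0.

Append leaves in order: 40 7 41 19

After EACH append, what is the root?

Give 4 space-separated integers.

Answer: 40 250 89 67

Derivation:
After append 40 (leaves=[40]):
  L0: [40]
  root=40
After append 7 (leaves=[40, 7]):
  L0: [40, 7]
  L1: h(40,7)=(40*31+7)%997=250 -> [250]
  root=250
After append 41 (leaves=[40, 7, 41]):
  L0: [40, 7, 41]
  L1: h(40,7)=(40*31+7)%997=250 h(41,41)=(41*31+41)%997=315 -> [250, 315]
  L2: h(250,315)=(250*31+315)%997=89 -> [89]
  root=89
After append 19 (leaves=[40, 7, 41, 19]):
  L0: [40, 7, 41, 19]
  L1: h(40,7)=(40*31+7)%997=250 h(41,19)=(41*31+19)%997=293 -> [250, 293]
  L2: h(250,293)=(250*31+293)%997=67 -> [67]
  root=67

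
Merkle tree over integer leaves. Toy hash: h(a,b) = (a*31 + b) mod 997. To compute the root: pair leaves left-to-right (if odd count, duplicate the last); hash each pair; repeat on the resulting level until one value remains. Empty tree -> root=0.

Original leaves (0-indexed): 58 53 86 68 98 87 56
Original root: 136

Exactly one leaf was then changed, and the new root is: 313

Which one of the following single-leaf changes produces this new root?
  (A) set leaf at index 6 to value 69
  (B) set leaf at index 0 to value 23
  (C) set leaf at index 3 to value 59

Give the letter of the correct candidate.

Original leaves: [58, 53, 86, 68, 98, 87, 56]
Target new root: 313
Try each candidate change and compute the resulting root:
Candidate A: set leaf[6] = 69 -> leaves = [58, 53, 86, 68, 98, 87, 69]
  L0: [58, 53, 86, 68, 98, 87, 69]
  L1: h(58,53)=(58*31+53)%997=854 h(86,68)=(86*31+68)%997=740 h(98,87)=(98*31+87)%997=134 h(69,69)=(69*31+69)%997=214 -> [854, 740, 134, 214]
  L2: h(854,740)=(854*31+740)%997=295 h(134,214)=(134*31+214)%997=380 -> [295, 380]
  L3: h(295,380)=(295*31+380)%997=552 -> [552]
  root = 552 != target 313
Candidate B: set leaf[0] = 23 -> leaves = [23, 53, 86, 68, 98, 87, 56]
  L0: [23, 53, 86, 68, 98, 87, 56]
  L1: h(23,53)=(23*31+53)%997=766 h(86,68)=(86*31+68)%997=740 h(98,87)=(98*31+87)%997=134 h(56,56)=(56*31+56)%997=795 -> [766, 740, 134, 795]
  L2: h(766,740)=(766*31+740)%997=558 h(134,795)=(134*31+795)%997=961 -> [558, 961]
  L3: h(558,961)=(558*31+961)%997=313 -> [313]
  root = 313 == target 313  ** MATCH **
Candidate C: set leaf[3] = 59 -> leaves = [58, 53, 86, 59, 98, 87, 56]
  L0: [58, 53, 86, 59, 98, 87, 56]
  L1: h(58,53)=(58*31+53)%997=854 h(86,59)=(86*31+59)%997=731 h(98,87)=(98*31+87)%997=134 h(56,56)=(56*31+56)%997=795 -> [854, 731, 134, 795]
  L2: h(854,731)=(854*31+731)%997=286 h(134,795)=(134*31+795)%997=961 -> [286, 961]
  L3: h(286,961)=(286*31+961)%997=854 -> [854]
  root = 854 != target 313
Candidate B produces the target root.

Answer: B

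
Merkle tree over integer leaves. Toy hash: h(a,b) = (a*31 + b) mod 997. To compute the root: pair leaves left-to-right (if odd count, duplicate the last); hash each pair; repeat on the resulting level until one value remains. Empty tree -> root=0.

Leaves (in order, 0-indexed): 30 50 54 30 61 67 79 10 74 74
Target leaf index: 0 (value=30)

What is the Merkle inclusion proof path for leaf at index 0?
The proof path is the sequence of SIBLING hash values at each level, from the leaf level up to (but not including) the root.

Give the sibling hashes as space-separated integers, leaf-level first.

L0 (leaves): [30, 50, 54, 30, 61, 67, 79, 10, 74, 74], target index=0
L1: h(30,50)=(30*31+50)%997=980 [pair 0] h(54,30)=(54*31+30)%997=707 [pair 1] h(61,67)=(61*31+67)%997=961 [pair 2] h(79,10)=(79*31+10)%997=465 [pair 3] h(74,74)=(74*31+74)%997=374 [pair 4] -> [980, 707, 961, 465, 374]
  Sibling for proof at L0: 50
L2: h(980,707)=(980*31+707)%997=180 [pair 0] h(961,465)=(961*31+465)%997=346 [pair 1] h(374,374)=(374*31+374)%997=4 [pair 2] -> [180, 346, 4]
  Sibling for proof at L1: 707
L3: h(180,346)=(180*31+346)%997=941 [pair 0] h(4,4)=(4*31+4)%997=128 [pair 1] -> [941, 128]
  Sibling for proof at L2: 346
L4: h(941,128)=(941*31+128)%997=386 [pair 0] -> [386]
  Sibling for proof at L3: 128
Root: 386
Proof path (sibling hashes from leaf to root): [50, 707, 346, 128]

Answer: 50 707 346 128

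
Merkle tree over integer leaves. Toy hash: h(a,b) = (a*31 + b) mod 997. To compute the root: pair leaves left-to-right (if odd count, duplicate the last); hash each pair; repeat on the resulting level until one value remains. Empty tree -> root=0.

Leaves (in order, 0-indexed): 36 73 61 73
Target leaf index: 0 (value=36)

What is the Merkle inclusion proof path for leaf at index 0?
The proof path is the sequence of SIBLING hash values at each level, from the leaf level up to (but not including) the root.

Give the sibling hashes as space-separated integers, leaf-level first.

Answer: 73 967

Derivation:
L0 (leaves): [36, 73, 61, 73], target index=0
L1: h(36,73)=(36*31+73)%997=192 [pair 0] h(61,73)=(61*31+73)%997=967 [pair 1] -> [192, 967]
  Sibling for proof at L0: 73
L2: h(192,967)=(192*31+967)%997=937 [pair 0] -> [937]
  Sibling for proof at L1: 967
Root: 937
Proof path (sibling hashes from leaf to root): [73, 967]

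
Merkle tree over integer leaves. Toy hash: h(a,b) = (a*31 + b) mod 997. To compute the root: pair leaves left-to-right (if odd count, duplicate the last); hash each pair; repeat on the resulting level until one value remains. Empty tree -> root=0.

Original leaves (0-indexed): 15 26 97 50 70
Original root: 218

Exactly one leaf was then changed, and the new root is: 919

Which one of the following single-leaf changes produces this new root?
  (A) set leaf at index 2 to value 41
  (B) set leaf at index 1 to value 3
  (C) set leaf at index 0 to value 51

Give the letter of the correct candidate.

Original leaves: [15, 26, 97, 50, 70]
Target new root: 919
Try each candidate change and compute the resulting root:
Candidate A: set leaf[2] = 41 -> leaves = [15, 26, 41, 50, 70]
  L0: [15, 26, 41, 50, 70]
  L1: h(15,26)=(15*31+26)%997=491 h(41,50)=(41*31+50)%997=324 h(70,70)=(70*31+70)%997=246 -> [491, 324, 246]
  L2: h(491,324)=(491*31+324)%997=590 h(246,246)=(246*31+246)%997=893 -> [590, 893]
  L3: h(590,893)=(590*31+893)%997=240 -> [240]
  root = 240 != target 919
Candidate B: set leaf[1] = 3 -> leaves = [15, 3, 97, 50, 70]
  L0: [15, 3, 97, 50, 70]
  L1: h(15,3)=(15*31+3)%997=468 h(97,50)=(97*31+50)%997=66 h(70,70)=(70*31+70)%997=246 -> [468, 66, 246]
  L2: h(468,66)=(468*31+66)%997=616 h(246,246)=(246*31+246)%997=893 -> [616, 893]
  L3: h(616,893)=(616*31+893)%997=49 -> [49]
  root = 49 != target 919
Candidate C: set leaf[0] = 51 -> leaves = [51, 26, 97, 50, 70]
  L0: [51, 26, 97, 50, 70]
  L1: h(51,26)=(51*31+26)%997=610 h(97,50)=(97*31+50)%997=66 h(70,70)=(70*31+70)%997=246 -> [610, 66, 246]
  L2: h(610,66)=(610*31+66)%997=33 h(246,246)=(246*31+246)%997=893 -> [33, 893]
  L3: h(33,893)=(33*31+893)%997=919 -> [919]
  root = 919 == target 919  ** MATCH **
Candidate C produces the target root.

Answer: C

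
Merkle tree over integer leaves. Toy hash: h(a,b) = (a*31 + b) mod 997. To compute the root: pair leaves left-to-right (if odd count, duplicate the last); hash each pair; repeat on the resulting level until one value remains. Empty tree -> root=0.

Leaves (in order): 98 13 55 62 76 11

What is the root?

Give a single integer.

Answer: 745

Derivation:
L0: [98, 13, 55, 62, 76, 11]
L1: h(98,13)=(98*31+13)%997=60 h(55,62)=(55*31+62)%997=770 h(76,11)=(76*31+11)%997=373 -> [60, 770, 373]
L2: h(60,770)=(60*31+770)%997=636 h(373,373)=(373*31+373)%997=969 -> [636, 969]
L3: h(636,969)=(636*31+969)%997=745 -> [745]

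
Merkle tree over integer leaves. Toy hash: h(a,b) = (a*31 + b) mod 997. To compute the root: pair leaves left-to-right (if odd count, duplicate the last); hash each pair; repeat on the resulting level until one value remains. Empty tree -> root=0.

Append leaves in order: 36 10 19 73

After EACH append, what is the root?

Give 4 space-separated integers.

Answer: 36 129 619 673

Derivation:
After append 36 (leaves=[36]):
  L0: [36]
  root=36
After append 10 (leaves=[36, 10]):
  L0: [36, 10]
  L1: h(36,10)=(36*31+10)%997=129 -> [129]
  root=129
After append 19 (leaves=[36, 10, 19]):
  L0: [36, 10, 19]
  L1: h(36,10)=(36*31+10)%997=129 h(19,19)=(19*31+19)%997=608 -> [129, 608]
  L2: h(129,608)=(129*31+608)%997=619 -> [619]
  root=619
After append 73 (leaves=[36, 10, 19, 73]):
  L0: [36, 10, 19, 73]
  L1: h(36,10)=(36*31+10)%997=129 h(19,73)=(19*31+73)%997=662 -> [129, 662]
  L2: h(129,662)=(129*31+662)%997=673 -> [673]
  root=673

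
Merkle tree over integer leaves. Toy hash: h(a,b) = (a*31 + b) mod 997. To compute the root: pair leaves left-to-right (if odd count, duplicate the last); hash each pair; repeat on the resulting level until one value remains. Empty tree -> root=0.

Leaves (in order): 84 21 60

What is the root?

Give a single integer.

Answer: 544

Derivation:
L0: [84, 21, 60]
L1: h(84,21)=(84*31+21)%997=631 h(60,60)=(60*31+60)%997=923 -> [631, 923]
L2: h(631,923)=(631*31+923)%997=544 -> [544]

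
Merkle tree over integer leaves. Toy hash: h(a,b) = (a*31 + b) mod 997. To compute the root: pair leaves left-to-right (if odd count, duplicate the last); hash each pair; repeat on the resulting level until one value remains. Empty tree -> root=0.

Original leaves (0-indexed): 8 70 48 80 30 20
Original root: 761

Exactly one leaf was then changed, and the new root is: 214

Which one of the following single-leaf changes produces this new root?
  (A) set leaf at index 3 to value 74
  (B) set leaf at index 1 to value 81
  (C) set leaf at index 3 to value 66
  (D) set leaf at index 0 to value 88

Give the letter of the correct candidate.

Answer: D

Derivation:
Original leaves: [8, 70, 48, 80, 30, 20]
Target new root: 214
Try each candidate change and compute the resulting root:
Candidate A: set leaf[3] = 74 -> leaves = [8, 70, 48, 74, 30, 20]
  L0: [8, 70, 48, 74, 30, 20]
  L1: h(8,70)=(8*31+70)%997=318 h(48,74)=(48*31+74)%997=565 h(30,20)=(30*31+20)%997=950 -> [318, 565, 950]
  L2: h(318,565)=(318*31+565)%997=453 h(950,950)=(950*31+950)%997=490 -> [453, 490]
  L3: h(453,490)=(453*31+490)%997=575 -> [575]
  root = 575 != target 214
Candidate B: set leaf[1] = 81 -> leaves = [8, 81, 48, 80, 30, 20]
  L0: [8, 81, 48, 80, 30, 20]
  L1: h(8,81)=(8*31+81)%997=329 h(48,80)=(48*31+80)%997=571 h(30,20)=(30*31+20)%997=950 -> [329, 571, 950]
  L2: h(329,571)=(329*31+571)%997=800 h(950,950)=(950*31+950)%997=490 -> [800, 490]
  L3: h(800,490)=(800*31+490)%997=365 -> [365]
  root = 365 != target 214
Candidate C: set leaf[3] = 66 -> leaves = [8, 70, 48, 66, 30, 20]
  L0: [8, 70, 48, 66, 30, 20]
  L1: h(8,70)=(8*31+70)%997=318 h(48,66)=(48*31+66)%997=557 h(30,20)=(30*31+20)%997=950 -> [318, 557, 950]
  L2: h(318,557)=(318*31+557)%997=445 h(950,950)=(950*31+950)%997=490 -> [445, 490]
  L3: h(445,490)=(445*31+490)%997=327 -> [327]
  root = 327 != target 214
Candidate D: set leaf[0] = 88 -> leaves = [88, 70, 48, 80, 30, 20]
  L0: [88, 70, 48, 80, 30, 20]
  L1: h(88,70)=(88*31+70)%997=804 h(48,80)=(48*31+80)%997=571 h(30,20)=(30*31+20)%997=950 -> [804, 571, 950]
  L2: h(804,571)=(804*31+571)%997=570 h(950,950)=(950*31+950)%997=490 -> [570, 490]
  L3: h(570,490)=(570*31+490)%997=214 -> [214]
  root = 214 == target 214  ** MATCH **
Candidate D produces the target root.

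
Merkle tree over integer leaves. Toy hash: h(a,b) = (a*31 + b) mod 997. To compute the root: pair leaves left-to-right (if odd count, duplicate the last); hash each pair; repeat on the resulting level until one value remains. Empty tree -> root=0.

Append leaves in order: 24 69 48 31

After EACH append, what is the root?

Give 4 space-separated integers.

After append 24 (leaves=[24]):
  L0: [24]
  root=24
After append 69 (leaves=[24, 69]):
  L0: [24, 69]
  L1: h(24,69)=(24*31+69)%997=813 -> [813]
  root=813
After append 48 (leaves=[24, 69, 48]):
  L0: [24, 69, 48]
  L1: h(24,69)=(24*31+69)%997=813 h(48,48)=(48*31+48)%997=539 -> [813, 539]
  L2: h(813,539)=(813*31+539)%997=817 -> [817]
  root=817
After append 31 (leaves=[24, 69, 48, 31]):
  L0: [24, 69, 48, 31]
  L1: h(24,69)=(24*31+69)%997=813 h(48,31)=(48*31+31)%997=522 -> [813, 522]
  L2: h(813,522)=(813*31+522)%997=800 -> [800]
  root=800

Answer: 24 813 817 800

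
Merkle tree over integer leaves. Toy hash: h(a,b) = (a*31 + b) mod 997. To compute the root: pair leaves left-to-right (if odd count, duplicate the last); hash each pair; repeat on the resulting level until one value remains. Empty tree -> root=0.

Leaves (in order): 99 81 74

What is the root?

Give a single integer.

L0: [99, 81, 74]
L1: h(99,81)=(99*31+81)%997=159 h(74,74)=(74*31+74)%997=374 -> [159, 374]
L2: h(159,374)=(159*31+374)%997=318 -> [318]

Answer: 318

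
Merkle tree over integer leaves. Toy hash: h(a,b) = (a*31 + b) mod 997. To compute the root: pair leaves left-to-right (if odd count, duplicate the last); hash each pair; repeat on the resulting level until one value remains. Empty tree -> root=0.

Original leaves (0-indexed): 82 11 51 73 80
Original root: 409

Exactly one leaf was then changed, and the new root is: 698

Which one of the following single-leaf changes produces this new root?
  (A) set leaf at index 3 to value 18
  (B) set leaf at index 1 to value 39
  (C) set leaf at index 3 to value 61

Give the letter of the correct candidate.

Answer: A

Derivation:
Original leaves: [82, 11, 51, 73, 80]
Target new root: 698
Try each candidate change and compute the resulting root:
Candidate A: set leaf[3] = 18 -> leaves = [82, 11, 51, 18, 80]
  L0: [82, 11, 51, 18, 80]
  L1: h(82,11)=(82*31+11)%997=559 h(51,18)=(51*31+18)%997=602 h(80,80)=(80*31+80)%997=566 -> [559, 602, 566]
  L2: h(559,602)=(559*31+602)%997=982 h(566,566)=(566*31+566)%997=166 -> [982, 166]
  L3: h(982,166)=(982*31+166)%997=698 -> [698]
  root = 698 == target 698  ** MATCH **
Candidate B: set leaf[1] = 39 -> leaves = [82, 39, 51, 73, 80]
  L0: [82, 39, 51, 73, 80]
  L1: h(82,39)=(82*31+39)%997=587 h(51,73)=(51*31+73)%997=657 h(80,80)=(80*31+80)%997=566 -> [587, 657, 566]
  L2: h(587,657)=(587*31+657)%997=908 h(566,566)=(566*31+566)%997=166 -> [908, 166]
  L3: h(908,166)=(908*31+166)%997=398 -> [398]
  root = 398 != target 698
Candidate C: set leaf[3] = 61 -> leaves = [82, 11, 51, 61, 80]
  L0: [82, 11, 51, 61, 80]
  L1: h(82,11)=(82*31+11)%997=559 h(51,61)=(51*31+61)%997=645 h(80,80)=(80*31+80)%997=566 -> [559, 645, 566]
  L2: h(559,645)=(559*31+645)%997=28 h(566,566)=(566*31+566)%997=166 -> [28, 166]
  L3: h(28,166)=(28*31+166)%997=37 -> [37]
  root = 37 != target 698
Candidate A produces the target root.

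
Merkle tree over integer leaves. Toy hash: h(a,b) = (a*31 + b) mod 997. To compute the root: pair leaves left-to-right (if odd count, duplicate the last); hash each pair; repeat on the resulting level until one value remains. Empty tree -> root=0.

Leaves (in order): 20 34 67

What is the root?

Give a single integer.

L0: [20, 34, 67]
L1: h(20,34)=(20*31+34)%997=654 h(67,67)=(67*31+67)%997=150 -> [654, 150]
L2: h(654,150)=(654*31+150)%997=484 -> [484]

Answer: 484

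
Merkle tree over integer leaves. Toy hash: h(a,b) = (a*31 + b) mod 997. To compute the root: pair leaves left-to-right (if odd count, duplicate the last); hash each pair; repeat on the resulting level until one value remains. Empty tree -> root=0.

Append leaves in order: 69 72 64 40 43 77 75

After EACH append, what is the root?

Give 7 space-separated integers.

After append 69 (leaves=[69]):
  L0: [69]
  root=69
After append 72 (leaves=[69, 72]):
  L0: [69, 72]
  L1: h(69,72)=(69*31+72)%997=217 -> [217]
  root=217
After append 64 (leaves=[69, 72, 64]):
  L0: [69, 72, 64]
  L1: h(69,72)=(69*31+72)%997=217 h(64,64)=(64*31+64)%997=54 -> [217, 54]
  L2: h(217,54)=(217*31+54)%997=799 -> [799]
  root=799
After append 40 (leaves=[69, 72, 64, 40]):
  L0: [69, 72, 64, 40]
  L1: h(69,72)=(69*31+72)%997=217 h(64,40)=(64*31+40)%997=30 -> [217, 30]
  L2: h(217,30)=(217*31+30)%997=775 -> [775]
  root=775
After append 43 (leaves=[69, 72, 64, 40, 43]):
  L0: [69, 72, 64, 40, 43]
  L1: h(69,72)=(69*31+72)%997=217 h(64,40)=(64*31+40)%997=30 h(43,43)=(43*31+43)%997=379 -> [217, 30, 379]
  L2: h(217,30)=(217*31+30)%997=775 h(379,379)=(379*31+379)%997=164 -> [775, 164]
  L3: h(775,164)=(775*31+164)%997=261 -> [261]
  root=261
After append 77 (leaves=[69, 72, 64, 40, 43, 77]):
  L0: [69, 72, 64, 40, 43, 77]
  L1: h(69,72)=(69*31+72)%997=217 h(64,40)=(64*31+40)%997=30 h(43,77)=(43*31+77)%997=413 -> [217, 30, 413]
  L2: h(217,30)=(217*31+30)%997=775 h(413,413)=(413*31+413)%997=255 -> [775, 255]
  L3: h(775,255)=(775*31+255)%997=352 -> [352]
  root=352
After append 75 (leaves=[69, 72, 64, 40, 43, 77, 75]):
  L0: [69, 72, 64, 40, 43, 77, 75]
  L1: h(69,72)=(69*31+72)%997=217 h(64,40)=(64*31+40)%997=30 h(43,77)=(43*31+77)%997=413 h(75,75)=(75*31+75)%997=406 -> [217, 30, 413, 406]
  L2: h(217,30)=(217*31+30)%997=775 h(413,406)=(413*31+406)%997=248 -> [775, 248]
  L3: h(775,248)=(775*31+248)%997=345 -> [345]
  root=345

Answer: 69 217 799 775 261 352 345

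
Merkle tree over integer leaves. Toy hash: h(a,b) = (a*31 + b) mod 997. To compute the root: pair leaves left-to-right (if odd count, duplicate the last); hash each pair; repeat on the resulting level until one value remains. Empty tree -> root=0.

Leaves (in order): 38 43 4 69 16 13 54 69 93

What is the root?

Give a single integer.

Answer: 703

Derivation:
L0: [38, 43, 4, 69, 16, 13, 54, 69, 93]
L1: h(38,43)=(38*31+43)%997=224 h(4,69)=(4*31+69)%997=193 h(16,13)=(16*31+13)%997=509 h(54,69)=(54*31+69)%997=746 h(93,93)=(93*31+93)%997=982 -> [224, 193, 509, 746, 982]
L2: h(224,193)=(224*31+193)%997=158 h(509,746)=(509*31+746)%997=573 h(982,982)=(982*31+982)%997=517 -> [158, 573, 517]
L3: h(158,573)=(158*31+573)%997=486 h(517,517)=(517*31+517)%997=592 -> [486, 592]
L4: h(486,592)=(486*31+592)%997=703 -> [703]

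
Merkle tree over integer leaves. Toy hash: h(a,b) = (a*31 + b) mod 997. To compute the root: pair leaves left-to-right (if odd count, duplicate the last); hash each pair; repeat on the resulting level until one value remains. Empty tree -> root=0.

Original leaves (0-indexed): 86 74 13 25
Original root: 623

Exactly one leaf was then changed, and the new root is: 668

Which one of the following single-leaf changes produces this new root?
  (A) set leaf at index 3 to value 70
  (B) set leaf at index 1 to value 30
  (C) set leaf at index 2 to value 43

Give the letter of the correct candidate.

Original leaves: [86, 74, 13, 25]
Target new root: 668
Try each candidate change and compute the resulting root:
Candidate A: set leaf[3] = 70 -> leaves = [86, 74, 13, 70]
  L0: [86, 74, 13, 70]
  L1: h(86,74)=(86*31+74)%997=746 h(13,70)=(13*31+70)%997=473 -> [746, 473]
  L2: h(746,473)=(746*31+473)%997=668 -> [668]
  root = 668 == target 668  ** MATCH **
Candidate B: set leaf[1] = 30 -> leaves = [86, 30, 13, 25]
  L0: [86, 30, 13, 25]
  L1: h(86,30)=(86*31+30)%997=702 h(13,25)=(13*31+25)%997=428 -> [702, 428]
  L2: h(702,428)=(702*31+428)%997=256 -> [256]
  root = 256 != target 668
Candidate C: set leaf[2] = 43 -> leaves = [86, 74, 43, 25]
  L0: [86, 74, 43, 25]
  L1: h(86,74)=(86*31+74)%997=746 h(43,25)=(43*31+25)%997=361 -> [746, 361]
  L2: h(746,361)=(746*31+361)%997=556 -> [556]
  root = 556 != target 668
Candidate A produces the target root.

Answer: A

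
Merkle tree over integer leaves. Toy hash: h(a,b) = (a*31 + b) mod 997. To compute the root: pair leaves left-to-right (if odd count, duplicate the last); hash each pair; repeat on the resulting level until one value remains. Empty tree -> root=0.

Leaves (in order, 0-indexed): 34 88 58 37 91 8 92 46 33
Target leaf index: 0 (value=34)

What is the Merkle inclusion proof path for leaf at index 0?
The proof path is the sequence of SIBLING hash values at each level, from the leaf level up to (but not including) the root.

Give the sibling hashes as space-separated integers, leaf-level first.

Answer: 88 838 867 596

Derivation:
L0 (leaves): [34, 88, 58, 37, 91, 8, 92, 46, 33], target index=0
L1: h(34,88)=(34*31+88)%997=145 [pair 0] h(58,37)=(58*31+37)%997=838 [pair 1] h(91,8)=(91*31+8)%997=835 [pair 2] h(92,46)=(92*31+46)%997=904 [pair 3] h(33,33)=(33*31+33)%997=59 [pair 4] -> [145, 838, 835, 904, 59]
  Sibling for proof at L0: 88
L2: h(145,838)=(145*31+838)%997=348 [pair 0] h(835,904)=(835*31+904)%997=867 [pair 1] h(59,59)=(59*31+59)%997=891 [pair 2] -> [348, 867, 891]
  Sibling for proof at L1: 838
L3: h(348,867)=(348*31+867)%997=688 [pair 0] h(891,891)=(891*31+891)%997=596 [pair 1] -> [688, 596]
  Sibling for proof at L2: 867
L4: h(688,596)=(688*31+596)%997=987 [pair 0] -> [987]
  Sibling for proof at L3: 596
Root: 987
Proof path (sibling hashes from leaf to root): [88, 838, 867, 596]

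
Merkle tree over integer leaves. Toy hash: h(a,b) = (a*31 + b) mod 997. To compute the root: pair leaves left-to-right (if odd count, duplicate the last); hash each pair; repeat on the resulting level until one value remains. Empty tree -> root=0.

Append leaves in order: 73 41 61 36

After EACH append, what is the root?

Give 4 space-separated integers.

After append 73 (leaves=[73]):
  L0: [73]
  root=73
After append 41 (leaves=[73, 41]):
  L0: [73, 41]
  L1: h(73,41)=(73*31+41)%997=310 -> [310]
  root=310
After append 61 (leaves=[73, 41, 61]):
  L0: [73, 41, 61]
  L1: h(73,41)=(73*31+41)%997=310 h(61,61)=(61*31+61)%997=955 -> [310, 955]
  L2: h(310,955)=(310*31+955)%997=595 -> [595]
  root=595
After append 36 (leaves=[73, 41, 61, 36]):
  L0: [73, 41, 61, 36]
  L1: h(73,41)=(73*31+41)%997=310 h(61,36)=(61*31+36)%997=930 -> [310, 930]
  L2: h(310,930)=(310*31+930)%997=570 -> [570]
  root=570

Answer: 73 310 595 570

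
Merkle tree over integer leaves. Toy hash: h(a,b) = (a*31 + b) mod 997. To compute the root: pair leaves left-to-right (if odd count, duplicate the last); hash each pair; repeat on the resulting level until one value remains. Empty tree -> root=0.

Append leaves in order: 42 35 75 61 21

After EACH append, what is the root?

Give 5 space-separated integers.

After append 42 (leaves=[42]):
  L0: [42]
  root=42
After append 35 (leaves=[42, 35]):
  L0: [42, 35]
  L1: h(42,35)=(42*31+35)%997=340 -> [340]
  root=340
After append 75 (leaves=[42, 35, 75]):
  L0: [42, 35, 75]
  L1: h(42,35)=(42*31+35)%997=340 h(75,75)=(75*31+75)%997=406 -> [340, 406]
  L2: h(340,406)=(340*31+406)%997=976 -> [976]
  root=976
After append 61 (leaves=[42, 35, 75, 61]):
  L0: [42, 35, 75, 61]
  L1: h(42,35)=(42*31+35)%997=340 h(75,61)=(75*31+61)%997=392 -> [340, 392]
  L2: h(340,392)=(340*31+392)%997=962 -> [962]
  root=962
After append 21 (leaves=[42, 35, 75, 61, 21]):
  L0: [42, 35, 75, 61, 21]
  L1: h(42,35)=(42*31+35)%997=340 h(75,61)=(75*31+61)%997=392 h(21,21)=(21*31+21)%997=672 -> [340, 392, 672]
  L2: h(340,392)=(340*31+392)%997=962 h(672,672)=(672*31+672)%997=567 -> [962, 567]
  L3: h(962,567)=(962*31+567)%997=479 -> [479]
  root=479

Answer: 42 340 976 962 479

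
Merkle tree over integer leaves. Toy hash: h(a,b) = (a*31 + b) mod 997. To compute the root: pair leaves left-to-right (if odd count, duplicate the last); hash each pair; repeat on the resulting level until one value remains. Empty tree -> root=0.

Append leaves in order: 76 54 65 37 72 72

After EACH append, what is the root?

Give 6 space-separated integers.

Answer: 76 416 21 990 730 730

Derivation:
After append 76 (leaves=[76]):
  L0: [76]
  root=76
After append 54 (leaves=[76, 54]):
  L0: [76, 54]
  L1: h(76,54)=(76*31+54)%997=416 -> [416]
  root=416
After append 65 (leaves=[76, 54, 65]):
  L0: [76, 54, 65]
  L1: h(76,54)=(76*31+54)%997=416 h(65,65)=(65*31+65)%997=86 -> [416, 86]
  L2: h(416,86)=(416*31+86)%997=21 -> [21]
  root=21
After append 37 (leaves=[76, 54, 65, 37]):
  L0: [76, 54, 65, 37]
  L1: h(76,54)=(76*31+54)%997=416 h(65,37)=(65*31+37)%997=58 -> [416, 58]
  L2: h(416,58)=(416*31+58)%997=990 -> [990]
  root=990
After append 72 (leaves=[76, 54, 65, 37, 72]):
  L0: [76, 54, 65, 37, 72]
  L1: h(76,54)=(76*31+54)%997=416 h(65,37)=(65*31+37)%997=58 h(72,72)=(72*31+72)%997=310 -> [416, 58, 310]
  L2: h(416,58)=(416*31+58)%997=990 h(310,310)=(310*31+310)%997=947 -> [990, 947]
  L3: h(990,947)=(990*31+947)%997=730 -> [730]
  root=730
After append 72 (leaves=[76, 54, 65, 37, 72, 72]):
  L0: [76, 54, 65, 37, 72, 72]
  L1: h(76,54)=(76*31+54)%997=416 h(65,37)=(65*31+37)%997=58 h(72,72)=(72*31+72)%997=310 -> [416, 58, 310]
  L2: h(416,58)=(416*31+58)%997=990 h(310,310)=(310*31+310)%997=947 -> [990, 947]
  L3: h(990,947)=(990*31+947)%997=730 -> [730]
  root=730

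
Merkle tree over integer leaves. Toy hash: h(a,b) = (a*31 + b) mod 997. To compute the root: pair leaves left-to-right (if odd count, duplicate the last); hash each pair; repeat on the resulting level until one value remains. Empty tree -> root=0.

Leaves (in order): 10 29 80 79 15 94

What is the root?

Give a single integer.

L0: [10, 29, 80, 79, 15, 94]
L1: h(10,29)=(10*31+29)%997=339 h(80,79)=(80*31+79)%997=565 h(15,94)=(15*31+94)%997=559 -> [339, 565, 559]
L2: h(339,565)=(339*31+565)%997=107 h(559,559)=(559*31+559)%997=939 -> [107, 939]
L3: h(107,939)=(107*31+939)%997=268 -> [268]

Answer: 268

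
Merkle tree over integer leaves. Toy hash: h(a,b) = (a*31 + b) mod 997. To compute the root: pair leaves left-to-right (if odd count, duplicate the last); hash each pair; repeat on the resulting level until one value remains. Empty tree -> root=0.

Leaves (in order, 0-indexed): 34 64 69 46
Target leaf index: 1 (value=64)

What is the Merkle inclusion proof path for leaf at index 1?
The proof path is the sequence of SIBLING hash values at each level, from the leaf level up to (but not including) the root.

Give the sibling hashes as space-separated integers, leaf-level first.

Answer: 34 191

Derivation:
L0 (leaves): [34, 64, 69, 46], target index=1
L1: h(34,64)=(34*31+64)%997=121 [pair 0] h(69,46)=(69*31+46)%997=191 [pair 1] -> [121, 191]
  Sibling for proof at L0: 34
L2: h(121,191)=(121*31+191)%997=951 [pair 0] -> [951]
  Sibling for proof at L1: 191
Root: 951
Proof path (sibling hashes from leaf to root): [34, 191]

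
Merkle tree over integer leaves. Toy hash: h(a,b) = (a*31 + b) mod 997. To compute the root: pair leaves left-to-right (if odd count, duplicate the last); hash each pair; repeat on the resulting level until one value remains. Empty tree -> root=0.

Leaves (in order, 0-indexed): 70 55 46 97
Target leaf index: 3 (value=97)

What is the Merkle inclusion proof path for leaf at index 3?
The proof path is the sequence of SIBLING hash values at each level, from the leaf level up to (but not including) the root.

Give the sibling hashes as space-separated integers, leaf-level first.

L0 (leaves): [70, 55, 46, 97], target index=3
L1: h(70,55)=(70*31+55)%997=231 [pair 0] h(46,97)=(46*31+97)%997=526 [pair 1] -> [231, 526]
  Sibling for proof at L0: 46
L2: h(231,526)=(231*31+526)%997=708 [pair 0] -> [708]
  Sibling for proof at L1: 231
Root: 708
Proof path (sibling hashes from leaf to root): [46, 231]

Answer: 46 231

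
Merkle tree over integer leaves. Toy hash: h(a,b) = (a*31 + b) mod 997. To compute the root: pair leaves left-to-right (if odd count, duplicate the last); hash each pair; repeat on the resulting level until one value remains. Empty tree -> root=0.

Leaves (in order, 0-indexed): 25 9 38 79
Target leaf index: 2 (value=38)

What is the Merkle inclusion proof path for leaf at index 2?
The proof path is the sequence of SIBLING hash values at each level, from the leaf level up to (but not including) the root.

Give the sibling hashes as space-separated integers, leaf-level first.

Answer: 79 784

Derivation:
L0 (leaves): [25, 9, 38, 79], target index=2
L1: h(25,9)=(25*31+9)%997=784 [pair 0] h(38,79)=(38*31+79)%997=260 [pair 1] -> [784, 260]
  Sibling for proof at L0: 79
L2: h(784,260)=(784*31+260)%997=636 [pair 0] -> [636]
  Sibling for proof at L1: 784
Root: 636
Proof path (sibling hashes from leaf to root): [79, 784]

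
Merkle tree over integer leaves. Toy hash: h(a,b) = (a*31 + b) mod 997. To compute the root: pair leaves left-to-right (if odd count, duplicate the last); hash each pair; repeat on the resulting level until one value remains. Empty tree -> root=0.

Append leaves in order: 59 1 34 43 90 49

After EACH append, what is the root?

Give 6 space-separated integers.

After append 59 (leaves=[59]):
  L0: [59]
  root=59
After append 1 (leaves=[59, 1]):
  L0: [59, 1]
  L1: h(59,1)=(59*31+1)%997=833 -> [833]
  root=833
After append 34 (leaves=[59, 1, 34]):
  L0: [59, 1, 34]
  L1: h(59,1)=(59*31+1)%997=833 h(34,34)=(34*31+34)%997=91 -> [833, 91]
  L2: h(833,91)=(833*31+91)%997=989 -> [989]
  root=989
After append 43 (leaves=[59, 1, 34, 43]):
  L0: [59, 1, 34, 43]
  L1: h(59,1)=(59*31+1)%997=833 h(34,43)=(34*31+43)%997=100 -> [833, 100]
  L2: h(833,100)=(833*31+100)%997=1 -> [1]
  root=1
After append 90 (leaves=[59, 1, 34, 43, 90]):
  L0: [59, 1, 34, 43, 90]
  L1: h(59,1)=(59*31+1)%997=833 h(34,43)=(34*31+43)%997=100 h(90,90)=(90*31+90)%997=886 -> [833, 100, 886]
  L2: h(833,100)=(833*31+100)%997=1 h(886,886)=(886*31+886)%997=436 -> [1, 436]
  L3: h(1,436)=(1*31+436)%997=467 -> [467]
  root=467
After append 49 (leaves=[59, 1, 34, 43, 90, 49]):
  L0: [59, 1, 34, 43, 90, 49]
  L1: h(59,1)=(59*31+1)%997=833 h(34,43)=(34*31+43)%997=100 h(90,49)=(90*31+49)%997=845 -> [833, 100, 845]
  L2: h(833,100)=(833*31+100)%997=1 h(845,845)=(845*31+845)%997=121 -> [1, 121]
  L3: h(1,121)=(1*31+121)%997=152 -> [152]
  root=152

Answer: 59 833 989 1 467 152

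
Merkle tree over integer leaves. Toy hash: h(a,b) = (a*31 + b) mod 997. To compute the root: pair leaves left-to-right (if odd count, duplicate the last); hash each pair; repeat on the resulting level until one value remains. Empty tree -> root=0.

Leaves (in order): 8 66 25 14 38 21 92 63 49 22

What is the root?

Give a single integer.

L0: [8, 66, 25, 14, 38, 21, 92, 63, 49, 22]
L1: h(8,66)=(8*31+66)%997=314 h(25,14)=(25*31+14)%997=789 h(38,21)=(38*31+21)%997=202 h(92,63)=(92*31+63)%997=921 h(49,22)=(49*31+22)%997=544 -> [314, 789, 202, 921, 544]
L2: h(314,789)=(314*31+789)%997=553 h(202,921)=(202*31+921)%997=204 h(544,544)=(544*31+544)%997=459 -> [553, 204, 459]
L3: h(553,204)=(553*31+204)%997=398 h(459,459)=(459*31+459)%997=730 -> [398, 730]
L4: h(398,730)=(398*31+730)%997=107 -> [107]

Answer: 107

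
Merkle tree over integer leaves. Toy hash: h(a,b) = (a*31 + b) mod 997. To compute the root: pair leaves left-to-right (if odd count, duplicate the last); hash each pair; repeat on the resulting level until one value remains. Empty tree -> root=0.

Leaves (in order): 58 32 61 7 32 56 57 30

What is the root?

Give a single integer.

L0: [58, 32, 61, 7, 32, 56, 57, 30]
L1: h(58,32)=(58*31+32)%997=833 h(61,7)=(61*31+7)%997=901 h(32,56)=(32*31+56)%997=51 h(57,30)=(57*31+30)%997=800 -> [833, 901, 51, 800]
L2: h(833,901)=(833*31+901)%997=802 h(51,800)=(51*31+800)%997=387 -> [802, 387]
L3: h(802,387)=(802*31+387)%997=324 -> [324]

Answer: 324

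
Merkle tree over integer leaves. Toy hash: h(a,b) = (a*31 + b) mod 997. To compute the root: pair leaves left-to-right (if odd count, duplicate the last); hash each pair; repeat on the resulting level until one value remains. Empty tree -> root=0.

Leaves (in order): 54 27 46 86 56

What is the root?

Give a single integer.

Answer: 109

Derivation:
L0: [54, 27, 46, 86, 56]
L1: h(54,27)=(54*31+27)%997=704 h(46,86)=(46*31+86)%997=515 h(56,56)=(56*31+56)%997=795 -> [704, 515, 795]
L2: h(704,515)=(704*31+515)%997=405 h(795,795)=(795*31+795)%997=515 -> [405, 515]
L3: h(405,515)=(405*31+515)%997=109 -> [109]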